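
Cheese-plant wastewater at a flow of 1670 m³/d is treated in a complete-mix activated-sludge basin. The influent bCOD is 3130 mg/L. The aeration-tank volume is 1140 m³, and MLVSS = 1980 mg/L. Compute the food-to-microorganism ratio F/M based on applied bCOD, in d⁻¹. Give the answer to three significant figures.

Food-to-microorganism ratio F/M = Q S₀ / (V X) = 1670 × 3130 / (1140 × 1980) = 2.316 d⁻¹.

F/M ≈ 2.32 d⁻¹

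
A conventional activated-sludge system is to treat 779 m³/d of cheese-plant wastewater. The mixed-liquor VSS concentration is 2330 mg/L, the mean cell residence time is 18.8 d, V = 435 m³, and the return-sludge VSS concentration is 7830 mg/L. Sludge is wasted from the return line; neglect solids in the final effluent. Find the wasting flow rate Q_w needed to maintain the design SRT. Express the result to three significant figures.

Wasting from the return line (neglecting effluent solids): Q_w = V·X / (θ_c·X_r) = 435.0 × 2330 / (18.8 × 7830) = 6.885 m³/d.

Q_w ≈ 6.89 m³/d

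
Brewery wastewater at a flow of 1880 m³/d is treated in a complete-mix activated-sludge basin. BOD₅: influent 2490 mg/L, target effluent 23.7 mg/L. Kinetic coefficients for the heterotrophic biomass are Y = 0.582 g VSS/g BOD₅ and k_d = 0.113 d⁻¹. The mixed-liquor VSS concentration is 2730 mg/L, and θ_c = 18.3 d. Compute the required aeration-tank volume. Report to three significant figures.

Steady-state biomass mass balance: V·X·(1 + k_d·θ_c) = Y·Q·(S₀ − S)·θ_c, so V = 0.582 × 1880 × (2490 − 23.7) × 18.3 / [2730 × (1 + 0.113 × 18.3)] = 4.94×10^7 / 8375 = 5896 m³.

V ≈ 5900 m³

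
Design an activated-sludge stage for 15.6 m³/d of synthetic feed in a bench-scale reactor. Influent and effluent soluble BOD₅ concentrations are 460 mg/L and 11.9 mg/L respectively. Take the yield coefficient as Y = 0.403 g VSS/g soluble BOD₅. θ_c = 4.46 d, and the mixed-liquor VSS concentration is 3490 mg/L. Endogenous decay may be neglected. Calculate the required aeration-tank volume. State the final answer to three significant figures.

Biomass mass balance (decay neglected): V·X = Y·Q·(S₀ − S)·θ_c, so V = 0.403 × 15.6 × (460 − 11.9) × 4.46 / 3490 = 3.600 m³.

V ≈ 3.60 m³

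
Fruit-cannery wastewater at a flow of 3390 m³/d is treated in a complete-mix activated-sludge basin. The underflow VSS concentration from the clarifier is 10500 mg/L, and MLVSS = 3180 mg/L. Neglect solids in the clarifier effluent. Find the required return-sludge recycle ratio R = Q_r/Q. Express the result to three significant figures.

R ≈ 0.434

Mass balance around the secondary clarifier (neglecting effluent solids): R = X / (X_r − X) = 3180 / (10500 − 3180) = 0.4344.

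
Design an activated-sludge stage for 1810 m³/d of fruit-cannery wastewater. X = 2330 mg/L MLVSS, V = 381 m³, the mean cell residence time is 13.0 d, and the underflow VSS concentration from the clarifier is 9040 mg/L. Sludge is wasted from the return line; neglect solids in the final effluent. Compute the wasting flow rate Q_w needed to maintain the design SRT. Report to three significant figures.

Q_w ≈ 7.55 m³/d

θ_c = V·X/(Q_w·X_r) when wasting from the recycle, so Q_w = V·X/(θ_c·X_r) = 381.0 × 2330 / (13.0 × 9040) = 7.554 m³/d.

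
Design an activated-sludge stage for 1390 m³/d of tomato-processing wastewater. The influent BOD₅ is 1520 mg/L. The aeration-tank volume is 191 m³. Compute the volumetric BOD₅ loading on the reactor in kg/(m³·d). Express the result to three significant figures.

L_v ≈ 11.1 kg BOD₅/(m³·d)

Volumetric loading L_v = Q·S₀ / V = 1390 × 1520 g/m³ / 191.0 m³ = 11062 g/(m³·d) = 11.06 kg BOD₅/(m³·d).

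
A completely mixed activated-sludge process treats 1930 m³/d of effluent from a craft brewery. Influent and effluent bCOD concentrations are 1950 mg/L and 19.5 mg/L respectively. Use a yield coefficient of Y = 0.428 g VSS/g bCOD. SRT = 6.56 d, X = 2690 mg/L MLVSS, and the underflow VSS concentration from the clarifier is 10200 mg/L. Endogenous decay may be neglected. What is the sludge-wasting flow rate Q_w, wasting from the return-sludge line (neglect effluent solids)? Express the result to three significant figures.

Q_w ≈ 156 m³/d

V·X = Y·Q·ΔS·θ_c gives V = 0.428 × 1930 × (1950 − 19.5) × 6.56 / 2690 = 3889 m³.
θ_c = V·X/(Q_w·X_r) when wasting from the recycle, so Q_w = V·X/(θ_c·X_r) = 3889 × 2690 / (6.56 × 10200) = 156.3 m³/d.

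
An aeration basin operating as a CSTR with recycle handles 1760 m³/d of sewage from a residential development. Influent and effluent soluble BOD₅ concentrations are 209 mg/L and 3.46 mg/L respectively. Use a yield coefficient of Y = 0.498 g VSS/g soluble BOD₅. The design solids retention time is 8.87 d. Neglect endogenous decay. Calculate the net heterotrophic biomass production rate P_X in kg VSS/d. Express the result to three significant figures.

P_X ≈ 180 kg VSS/d

No decay correction is needed, so Y_obs = Y = 0.498.
Q·(S₀ − S) = 1760 × (209 − 3.46) × 10⁻³ = 361.8 kg/d removed.
Biomass produced: P_X = Y_obs·Q·ΔS = 0.4980 × 361.8 ≈ 180.2 kg VSS/d.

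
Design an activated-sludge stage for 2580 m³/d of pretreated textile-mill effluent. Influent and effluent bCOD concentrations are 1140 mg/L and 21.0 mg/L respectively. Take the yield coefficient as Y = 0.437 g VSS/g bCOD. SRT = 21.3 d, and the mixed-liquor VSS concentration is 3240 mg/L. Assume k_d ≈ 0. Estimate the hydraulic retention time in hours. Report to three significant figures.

τ ≈ 77.2 h

V·X = Y·Q·ΔS·θ_c gives V = 0.437 × 2580 × (1140 − 21.0) × 21.3 / 3240 = 8294 m³.
τ = V/Q = 8294/2580 = 3.215 d, or 77.15 h.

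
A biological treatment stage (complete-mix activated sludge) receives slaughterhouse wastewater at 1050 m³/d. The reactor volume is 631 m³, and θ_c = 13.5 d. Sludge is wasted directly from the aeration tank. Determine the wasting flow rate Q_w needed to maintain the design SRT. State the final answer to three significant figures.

With mixed-liquor wasting, θ_c = V/Q_w, so Q_w = V/θ_c = 631.0/13.5 = 46.74 m³/d.

Q_w ≈ 46.7 m³/d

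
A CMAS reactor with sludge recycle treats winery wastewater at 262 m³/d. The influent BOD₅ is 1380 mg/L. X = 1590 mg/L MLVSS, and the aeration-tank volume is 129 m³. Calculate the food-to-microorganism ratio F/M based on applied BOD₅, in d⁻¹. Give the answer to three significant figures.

Food-to-microorganism ratio F/M = Q S₀ / (V X) = 262 × 1380 / (129.0 × 1590) = 1.763 d⁻¹.

F/M ≈ 1.76 d⁻¹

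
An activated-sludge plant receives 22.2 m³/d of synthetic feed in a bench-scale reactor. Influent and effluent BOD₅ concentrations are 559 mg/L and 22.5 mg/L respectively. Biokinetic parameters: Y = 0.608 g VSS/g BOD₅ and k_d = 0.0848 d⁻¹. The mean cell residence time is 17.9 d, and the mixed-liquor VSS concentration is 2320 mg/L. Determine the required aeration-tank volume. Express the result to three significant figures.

V ≈ 22.2 m³

Rearranging the biomass balance for a CMAS with decay, V = Y·Q·ΔS·θ_c / [X·(1+k_d θ_c)] = 0.608 × 22.2 × (559 − 22.5) × 17.9 / [2320 × (1 + 0.0848 × 17.9)] = 1.3×10^5 / 5842 = 22.19 m³.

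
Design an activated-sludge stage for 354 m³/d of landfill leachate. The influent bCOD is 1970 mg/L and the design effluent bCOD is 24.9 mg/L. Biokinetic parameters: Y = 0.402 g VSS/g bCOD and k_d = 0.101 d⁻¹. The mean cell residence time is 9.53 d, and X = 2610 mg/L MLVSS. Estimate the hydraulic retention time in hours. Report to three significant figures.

τ ≈ 34.9 h

Steady-state biomass mass balance: V·X·(1 + k_d·θ_c) = Y·Q·(S₀ − S)·θ_c, so V = 0.402 × 354 × (1970 − 24.9) × 9.53 / [2610 × (1 + 0.101 × 9.53)] = 2.64×10^6 / 5122 = 515.0 m³.
Hydraulic retention time τ = V/Q = 515.0 / 354 = 1.455 d = 34.92 h.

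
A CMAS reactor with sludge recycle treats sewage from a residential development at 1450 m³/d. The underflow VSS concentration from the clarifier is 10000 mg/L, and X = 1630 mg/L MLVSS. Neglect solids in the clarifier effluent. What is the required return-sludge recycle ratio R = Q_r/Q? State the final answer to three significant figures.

Solids balance on the clarifier gives (1+R)X = R·X_r, so R = X/(X_r − X) = 1630 / (10000 − 1630) = 0.1947.

R ≈ 0.195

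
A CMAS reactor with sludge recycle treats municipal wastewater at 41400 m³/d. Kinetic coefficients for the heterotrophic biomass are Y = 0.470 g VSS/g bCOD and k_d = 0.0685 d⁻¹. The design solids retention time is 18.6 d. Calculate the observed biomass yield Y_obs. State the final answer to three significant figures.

Y_obs ≈ 0.207 g VSS/g bCOD

The observed yield is Y_obs = Y/(1 + k_d·θ_c) = 0.470 / (1 + 0.0685 × 18.6) = 0.470 / 2.274 = 0.2067 g VSS per g bCOD removed.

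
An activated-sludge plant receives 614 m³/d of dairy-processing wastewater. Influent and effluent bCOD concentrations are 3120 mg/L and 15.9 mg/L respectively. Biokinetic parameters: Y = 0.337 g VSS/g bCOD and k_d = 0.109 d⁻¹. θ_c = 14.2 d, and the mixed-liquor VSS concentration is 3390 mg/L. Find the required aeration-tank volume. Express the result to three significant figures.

V ≈ 1060 m³

From the SRT design equation V = Y Q (S₀−S) θ_c / [X (1 + k_d θ_c)] = 0.337 × 614 × (3120 − 15.9) × 14.2 / [3390 × (1 + 0.109 × 14.2)] = 9.12×10^6 / 8637 = 1056 m³.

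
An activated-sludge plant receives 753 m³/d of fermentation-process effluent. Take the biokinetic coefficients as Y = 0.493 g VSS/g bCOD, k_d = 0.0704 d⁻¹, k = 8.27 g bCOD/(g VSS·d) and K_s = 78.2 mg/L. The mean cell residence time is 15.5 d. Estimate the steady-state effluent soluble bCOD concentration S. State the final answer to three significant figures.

S ≈ 2.68 mg/L

From the Monod/SRT balance for a CMAS, S = K_s·(1+k_d θ_c)/[θ_c·(Y k − k_d) − 1] = 78.2 × (1 + 0.0704 × 15.5) / [15.5 × (0.493 × 8.27 − 0.0704) − 1] = 163.5 / 61.10 = 2.676 mg/L.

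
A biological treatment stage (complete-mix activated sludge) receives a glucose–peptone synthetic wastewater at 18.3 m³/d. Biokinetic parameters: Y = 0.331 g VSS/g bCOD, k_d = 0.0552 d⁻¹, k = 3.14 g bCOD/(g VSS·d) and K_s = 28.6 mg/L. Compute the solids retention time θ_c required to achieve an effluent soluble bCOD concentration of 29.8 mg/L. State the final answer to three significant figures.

Specific growth rate at S = 29.8 mg/L: μ = YkS/(K_s+S) = 0.331·3.14·29.8/(28.6+29.8) = 0.5303 d⁻¹.
Then 1/θ_c = μ − k_d = 0.5303 − 0.0552 = 0.4751 d⁻¹, giving θ_c = 2.105 d.

θ_c ≈ 2.10 d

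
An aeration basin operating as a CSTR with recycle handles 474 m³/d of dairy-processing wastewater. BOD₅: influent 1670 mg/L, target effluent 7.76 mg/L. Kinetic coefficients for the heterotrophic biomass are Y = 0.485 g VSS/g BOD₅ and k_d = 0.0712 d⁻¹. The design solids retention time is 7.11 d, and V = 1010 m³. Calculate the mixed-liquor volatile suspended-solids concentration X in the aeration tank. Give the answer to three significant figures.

From V·X·(1 + k_d·θ_c) = Y·Q·(S₀ − S)·θ_c: X = 0.485 × 474 × (1670 − 7.76) × 7.11 / [1010 × (1 + 0.0712 × 7.11)] = 1786 mg/L.

X ≈ 1790 mg/L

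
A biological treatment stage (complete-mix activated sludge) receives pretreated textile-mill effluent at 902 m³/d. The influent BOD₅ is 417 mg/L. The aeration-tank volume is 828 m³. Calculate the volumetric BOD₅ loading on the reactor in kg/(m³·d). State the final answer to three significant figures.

L_v ≈ 0.454 kg BOD₅/(m³·d)

L_v = Q S₀ / V = 902 × 417 × 10⁻³ / 828.0 = 0.4543 kg/(m³·d).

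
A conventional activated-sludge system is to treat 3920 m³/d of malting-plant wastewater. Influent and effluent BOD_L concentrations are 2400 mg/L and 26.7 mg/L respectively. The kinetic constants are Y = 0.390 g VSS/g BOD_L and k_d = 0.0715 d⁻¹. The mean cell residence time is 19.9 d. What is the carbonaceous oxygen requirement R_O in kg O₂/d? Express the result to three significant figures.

R_O ≈ 7180 kg O₂/d

Observed yield with endogenous decay: Y_obs = Y / (1 + k_d·θ_c) = 0.390 / (1 + 0.0715 × 19.9) = 0.390 / 2.423 = 0.1610 g VSS/g BOD_L.
Q·(S₀ − S) = 3920 × (2400 − 26.7) × 10⁻³ = 9303 kg/d removed.
Net sludge production P_X = 0.1610 × 9303 = 1498 kg VSS/d.
R_O = Q·(S₀ − S) − 1.42·P_X = 9303 − 1.42 × 1498 = 7177 kg O₂/d.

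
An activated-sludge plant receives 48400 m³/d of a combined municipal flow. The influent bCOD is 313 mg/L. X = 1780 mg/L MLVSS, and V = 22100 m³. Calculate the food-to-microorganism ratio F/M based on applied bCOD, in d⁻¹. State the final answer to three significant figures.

Food-to-microorganism ratio F/M = Q S₀ / (V X) = 48400 × 313 / (22100 × 1780) = 0.3851 d⁻¹.

F/M ≈ 0.385 d⁻¹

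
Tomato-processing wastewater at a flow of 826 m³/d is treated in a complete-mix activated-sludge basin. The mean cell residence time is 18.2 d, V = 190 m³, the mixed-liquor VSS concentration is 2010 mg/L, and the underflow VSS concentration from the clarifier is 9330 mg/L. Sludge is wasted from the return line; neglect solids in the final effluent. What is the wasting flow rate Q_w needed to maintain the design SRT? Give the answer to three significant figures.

Wasting from the return line (neglecting effluent solids): Q_w = V·X / (θ_c·X_r) = 190.0 × 2010 / (18.2 × 9330) = 2.249 m³/d.

Q_w ≈ 2.25 m³/d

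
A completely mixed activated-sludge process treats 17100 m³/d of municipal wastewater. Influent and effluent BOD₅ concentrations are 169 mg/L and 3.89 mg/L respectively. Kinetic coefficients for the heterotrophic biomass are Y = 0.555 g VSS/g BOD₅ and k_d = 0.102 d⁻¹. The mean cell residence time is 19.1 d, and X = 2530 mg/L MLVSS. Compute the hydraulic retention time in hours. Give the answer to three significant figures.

τ ≈ 5.63 h

Rearranging the biomass balance for a CMAS with decay, V = Y·Q·ΔS·θ_c / [X·(1+k_d θ_c)] = 0.555 × 17100 × (169 − 3.89) × 19.1 / [2530 × (1 + 0.102 × 19.1)] = 2.99×10^7 / 7459 = 4013 m³.
τ = V/Q = 4013/17100 = 0.2347 d, or 5.632 h.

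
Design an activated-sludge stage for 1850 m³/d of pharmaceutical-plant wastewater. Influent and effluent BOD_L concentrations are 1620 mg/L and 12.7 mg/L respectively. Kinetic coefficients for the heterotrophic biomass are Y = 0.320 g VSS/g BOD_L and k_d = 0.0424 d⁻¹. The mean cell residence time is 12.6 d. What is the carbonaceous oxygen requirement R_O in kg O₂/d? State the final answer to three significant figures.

Observed yield with endogenous decay: Y_obs = Y / (1 + k_d·θ_c) = 0.320 / (1 + 0.0424 × 12.6) = 0.320 / 1.534 = 0.2086 g VSS/g BOD_L.
Q·(S₀ − S) = 1850 × (1620 − 12.7) × 10⁻³ = 2974 kg/d removed.
P_X = Y_obs·Q·(S₀ − S) = 0.2086 × 2974 = 620.2 kg VSS/d.
R_O = Q·ΔS − 1.42 P_X = 2974 − 880.7 = 2093 kg O₂/d.

R_O ≈ 2090 kg O₂/d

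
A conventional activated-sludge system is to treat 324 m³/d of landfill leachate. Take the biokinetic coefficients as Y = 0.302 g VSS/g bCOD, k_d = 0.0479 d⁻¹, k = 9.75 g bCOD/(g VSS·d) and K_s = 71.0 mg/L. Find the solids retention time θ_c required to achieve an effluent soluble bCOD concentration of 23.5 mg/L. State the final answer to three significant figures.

θ_c ≈ 1.46 d

From 1/θ_c = Y·k·S/(K_s + S) − k_d: Y·k·S/(K_s+S) = 0.302 × 9.75 × 23.5 / (71.0 + 23.5) = 0.7322 d⁻¹.
Then 1/θ_c = μ − k_d = 0.7322 − 0.0479 = 0.6843 d⁻¹, giving θ_c = 1.461 d.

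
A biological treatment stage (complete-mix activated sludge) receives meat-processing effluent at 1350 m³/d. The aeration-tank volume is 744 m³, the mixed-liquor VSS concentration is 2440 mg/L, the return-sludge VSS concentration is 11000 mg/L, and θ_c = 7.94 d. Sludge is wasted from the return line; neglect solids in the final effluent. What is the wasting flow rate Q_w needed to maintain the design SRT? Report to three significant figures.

Q_w ≈ 20.8 m³/d

θ_c = V·X/(Q_w·X_r) when wasting from the recycle, so Q_w = V·X/(θ_c·X_r) = 744.0 × 2440 / (7.94 × 11000) = 20.78 m³/d.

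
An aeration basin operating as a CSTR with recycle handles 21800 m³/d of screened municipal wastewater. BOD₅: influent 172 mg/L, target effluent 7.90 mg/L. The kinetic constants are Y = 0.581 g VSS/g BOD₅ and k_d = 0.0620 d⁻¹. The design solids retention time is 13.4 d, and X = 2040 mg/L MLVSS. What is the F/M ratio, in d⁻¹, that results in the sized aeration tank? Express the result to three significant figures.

F/M ≈ 0.246 d⁻¹

Rearranging the biomass balance for a CMAS with decay, V = Y·Q·ΔS·θ_c / [X·(1+k_d θ_c)] = 0.581 × 21800 × (172 − 7.90) × 13.4 / [2040 × (1 + 0.0620 × 13.4)] = 2.79×10^7 / 3735 = 7457 m³.
Food-to-microorganism ratio F/M = Q S₀ / (V X) = 21800 × 172 / (7457 × 2040) = 0.2465 d⁻¹.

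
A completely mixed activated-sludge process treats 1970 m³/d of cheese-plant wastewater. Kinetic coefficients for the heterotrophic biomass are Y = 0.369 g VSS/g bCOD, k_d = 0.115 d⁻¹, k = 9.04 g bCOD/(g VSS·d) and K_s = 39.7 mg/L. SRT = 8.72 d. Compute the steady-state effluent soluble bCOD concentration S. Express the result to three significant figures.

Effluent substrate depends only on kinetics and SRT: S = K_s(1 + k_d θ_c) / [θ_c(Yk − k_d) − 1] = 39.7 × (1 + 0.115 × 8.72) / [8.72 × (0.369 × 9.04 − 0.115) − 1] = 79.51 / 27.09 = 2.936 mg/L.

S ≈ 2.94 mg/L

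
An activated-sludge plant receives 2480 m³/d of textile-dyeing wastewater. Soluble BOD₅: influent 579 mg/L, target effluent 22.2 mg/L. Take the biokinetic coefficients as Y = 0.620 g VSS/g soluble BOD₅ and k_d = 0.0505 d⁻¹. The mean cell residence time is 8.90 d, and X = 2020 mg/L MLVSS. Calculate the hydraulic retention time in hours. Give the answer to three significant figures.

τ ≈ 25.2 h

Steady-state biomass mass balance: V·X·(1 + k_d·θ_c) = Y·Q·(S₀ − S)·θ_c, so V = 0.620 × 2480 × (579 − 22.2) × 8.90 / [2020 × (1 + 0.0505 × 8.90)] = 7.62×10^6 / 2928 = 2602 m³.
τ = V/Q = 2602/2480 = 1.049 d, or 25.18 h.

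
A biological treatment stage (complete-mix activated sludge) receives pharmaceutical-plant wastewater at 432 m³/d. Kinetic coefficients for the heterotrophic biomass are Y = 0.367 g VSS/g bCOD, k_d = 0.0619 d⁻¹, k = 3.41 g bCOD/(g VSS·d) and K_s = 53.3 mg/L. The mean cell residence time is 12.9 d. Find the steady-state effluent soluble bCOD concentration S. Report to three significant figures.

For a completely mixed reactor with recycle the Lawrence–McCarty relation gives S = K_s·(1 + k_d·θ_c) / [θ_c·(Y·k − k_d) − 1] = 53.3 × (1 + 0.0619 × 12.9) / [12.9 × (0.367 × 3.41 − 0.0619) − 1] = 95.86 / 14.35 = 6.682 mg/L.

S ≈ 6.68 mg/L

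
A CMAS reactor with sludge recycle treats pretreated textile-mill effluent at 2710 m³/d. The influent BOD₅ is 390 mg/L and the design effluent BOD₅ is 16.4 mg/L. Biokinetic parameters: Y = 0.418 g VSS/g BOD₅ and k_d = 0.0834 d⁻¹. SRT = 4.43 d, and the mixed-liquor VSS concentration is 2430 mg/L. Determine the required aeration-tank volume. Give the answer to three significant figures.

V ≈ 563 m³

From the SRT design equation V = Y Q (S₀−S) θ_c / [X (1 + k_d θ_c)] = 0.418 × 2710 × (390 − 16.4) × 4.43 / [2430 × (1 + 0.0834 × 4.43)] = 1.87×10^6 / 3328 = 563.4 m³.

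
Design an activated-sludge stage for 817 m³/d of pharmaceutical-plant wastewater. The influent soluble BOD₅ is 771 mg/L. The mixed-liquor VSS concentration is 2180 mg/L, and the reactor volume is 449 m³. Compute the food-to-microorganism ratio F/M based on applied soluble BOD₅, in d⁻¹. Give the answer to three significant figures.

F/M = applied load / biomass = Q·S₀/(V·X) = 817 × 771 / (449.0 × 2180) = 0.6435 d⁻¹.

F/M ≈ 0.644 d⁻¹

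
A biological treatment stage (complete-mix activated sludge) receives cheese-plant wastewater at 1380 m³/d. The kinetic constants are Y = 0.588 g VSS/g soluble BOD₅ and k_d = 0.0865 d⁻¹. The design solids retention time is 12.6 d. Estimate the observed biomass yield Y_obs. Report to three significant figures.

Y_obs ≈ 0.281 g VSS/g soluble BOD₅

Observed yield with endogenous decay: Y_obs = Y / (1 + k_d·θ_c) = 0.588 / (1 + 0.0865 × 12.6) = 0.588 / 2.090 = 0.2814 g VSS/g soluble BOD₅.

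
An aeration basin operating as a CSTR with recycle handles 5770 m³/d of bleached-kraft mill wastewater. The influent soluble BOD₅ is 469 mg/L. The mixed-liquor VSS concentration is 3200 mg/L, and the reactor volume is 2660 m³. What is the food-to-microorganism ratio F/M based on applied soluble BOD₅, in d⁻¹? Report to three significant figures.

F/M ≈ 0.318 d⁻¹

Food-to-microorganism ratio F/M = Q S₀ / (V X) = 5770 × 469 / (2660 × 3200) = 0.3179 d⁻¹.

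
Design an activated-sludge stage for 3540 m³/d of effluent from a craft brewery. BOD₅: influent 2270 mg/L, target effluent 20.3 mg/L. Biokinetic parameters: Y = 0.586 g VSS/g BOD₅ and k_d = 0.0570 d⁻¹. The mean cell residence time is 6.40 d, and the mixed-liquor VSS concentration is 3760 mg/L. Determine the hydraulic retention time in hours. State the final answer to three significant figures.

τ ≈ 39.5 h

From the SRT design equation V = Y Q (S₀−S) θ_c / [X (1 + k_d θ_c)] = 0.586 × 3540 × (2270 − 20.3) × 6.40 / [3760 × (1 + 0.0570 × 6.40)] = 2.99×10^7 / 5132 = 5820 m³.
τ = V/Q = 5820/3540 = 1.644 d, or 39.46 h.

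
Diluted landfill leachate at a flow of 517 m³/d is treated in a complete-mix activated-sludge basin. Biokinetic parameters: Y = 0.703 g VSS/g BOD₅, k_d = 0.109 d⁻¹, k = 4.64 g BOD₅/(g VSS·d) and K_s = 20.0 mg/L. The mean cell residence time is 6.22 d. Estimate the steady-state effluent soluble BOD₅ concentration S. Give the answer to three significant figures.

S ≈ 1.80 mg/L

For a completely mixed reactor with recycle the Lawrence–McCarty relation gives S = K_s·(1 + k_d·θ_c) / [θ_c·(Y·k − k_d) − 1] = 20.0 × (1 + 0.109 × 6.22) / [6.22 × (0.703 × 4.64 − 0.109) − 1] = 33.56 / 18.61 = 1.803 mg/L.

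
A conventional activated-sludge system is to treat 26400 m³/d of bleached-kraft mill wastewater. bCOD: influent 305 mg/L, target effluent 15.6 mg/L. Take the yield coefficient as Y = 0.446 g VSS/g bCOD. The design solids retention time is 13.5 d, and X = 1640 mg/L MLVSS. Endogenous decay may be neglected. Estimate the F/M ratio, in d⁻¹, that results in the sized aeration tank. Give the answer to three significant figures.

V·X = Y·Q·ΔS·θ_c gives V = 0.446 × 26400 × (305 − 15.6) × 13.5 / 1640 = 28050 m³.
F/M = Q·S₀ / (V·X) = 26400 × 305 / (28050 × 1640) = 0.1750 g bCOD·(g VSS·d)⁻¹.

F/M ≈ 0.175 d⁻¹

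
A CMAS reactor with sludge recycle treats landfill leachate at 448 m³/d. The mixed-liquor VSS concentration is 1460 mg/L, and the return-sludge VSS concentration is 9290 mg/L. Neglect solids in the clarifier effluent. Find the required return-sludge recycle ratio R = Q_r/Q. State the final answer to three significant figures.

R ≈ 0.186

Solids balance on the clarifier gives (1+R)X = R·X_r, so R = X/(X_r − X) = 1460 / (9290 − 1460) = 0.1865.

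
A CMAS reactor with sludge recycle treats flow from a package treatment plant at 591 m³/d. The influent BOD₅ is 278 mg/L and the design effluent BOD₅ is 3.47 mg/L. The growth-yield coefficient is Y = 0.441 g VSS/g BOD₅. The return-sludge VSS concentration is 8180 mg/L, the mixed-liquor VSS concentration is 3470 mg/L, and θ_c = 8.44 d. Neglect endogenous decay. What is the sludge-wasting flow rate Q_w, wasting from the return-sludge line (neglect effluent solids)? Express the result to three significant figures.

Q_w ≈ 8.75 m³/d

With k_d = 0 the design equation reduces to V = Y Q (S₀−S) θ_c / X = 0.441 × 591 × (278 − 3.47) × 8.44 / 3470 = 174.0 m³.
θ_c = V·X/(Q_w·X_r) when wasting from the recycle, so Q_w = V·X/(θ_c·X_r) = 174.0 × 3470 / (8.44 × 8180) = 8.747 m³/d.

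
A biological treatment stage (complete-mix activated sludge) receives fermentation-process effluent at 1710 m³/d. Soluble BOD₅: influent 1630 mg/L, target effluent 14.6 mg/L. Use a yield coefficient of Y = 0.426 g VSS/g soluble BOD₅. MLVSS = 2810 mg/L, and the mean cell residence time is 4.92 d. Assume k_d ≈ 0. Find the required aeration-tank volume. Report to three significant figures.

V·X = Y·Q·ΔS·θ_c gives V = 0.426 × 1710 × (1630 − 14.6) × 4.92 / 2810 = 2060 m³.

V ≈ 2060 m³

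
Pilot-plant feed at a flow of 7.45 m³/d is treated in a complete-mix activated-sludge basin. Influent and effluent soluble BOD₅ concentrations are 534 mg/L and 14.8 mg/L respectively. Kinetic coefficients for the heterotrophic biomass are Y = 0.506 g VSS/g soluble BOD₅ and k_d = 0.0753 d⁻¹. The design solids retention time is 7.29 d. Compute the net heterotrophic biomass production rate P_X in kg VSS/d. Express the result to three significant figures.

Correct the yield for decay: Y_obs = Y/(1 + k_d θ_c) = 0.506 / (1 + 0.0753 × 7.29) = 0.506 / 1.549 = 0.3267.
Substrate removed = Q·(S₀ − S) = 7.45 m³/d × (534 − 14.8) g/m³ = 3.87×10^3 g/d = 3.868 kg/d.
P_X = Y_obs · Q(S₀ − S) = 0.3267 × 3.868 = 1.264 kg VSS/d.

P_X ≈ 1.26 kg VSS/d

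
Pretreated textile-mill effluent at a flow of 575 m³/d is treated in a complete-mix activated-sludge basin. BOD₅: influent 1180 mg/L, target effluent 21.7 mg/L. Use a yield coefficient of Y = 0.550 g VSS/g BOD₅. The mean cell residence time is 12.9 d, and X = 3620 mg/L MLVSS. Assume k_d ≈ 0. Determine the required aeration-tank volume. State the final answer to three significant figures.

V ≈ 1310 m³

With k_d = 0 the design equation reduces to V = Y Q (S₀−S) θ_c / X = 0.550 × 575 × (1180 − 21.7) × 12.9 / 3620 = 1305 m³.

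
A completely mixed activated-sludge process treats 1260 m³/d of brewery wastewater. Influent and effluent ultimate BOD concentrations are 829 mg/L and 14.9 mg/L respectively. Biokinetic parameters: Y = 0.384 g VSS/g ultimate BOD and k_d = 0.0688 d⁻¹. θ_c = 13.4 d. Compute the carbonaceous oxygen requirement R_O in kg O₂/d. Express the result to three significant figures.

The observed yield is Y_obs = Y/(1 + k_d·θ_c) = 0.384 / (1 + 0.0688 × 13.4) = 0.384 / 1.922 = 0.1998 g VSS per g ultimate BOD removed.
Q·(S₀ − S) = 1260 × (829 − 14.9) × 10⁻³ = 1026 kg/d removed.
P_X = Y_obs·Q·(S₀ − S) = 0.1998 × 1026 = 204.9 kg VSS/d.
Carbonaceous O₂ demand = substrate oxidised − cell-mass equivalent = 1026 − 1.42 × 204.9 = 734.7 kg O₂/d.

R_O ≈ 735 kg O₂/d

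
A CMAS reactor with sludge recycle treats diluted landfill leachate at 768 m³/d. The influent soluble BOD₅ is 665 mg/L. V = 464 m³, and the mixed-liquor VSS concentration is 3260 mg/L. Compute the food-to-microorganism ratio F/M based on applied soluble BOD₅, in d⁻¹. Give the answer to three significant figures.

F/M ≈ 0.338 d⁻¹

F/M = applied load / biomass = Q·S₀/(V·X) = 768 × 665 / (464.0 × 3260) = 0.3376 d⁻¹.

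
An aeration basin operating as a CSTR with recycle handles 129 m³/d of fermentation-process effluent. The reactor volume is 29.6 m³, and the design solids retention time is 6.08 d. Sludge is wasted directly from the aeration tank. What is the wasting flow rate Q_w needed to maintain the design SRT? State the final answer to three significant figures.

For wasting at MLVSS concentration, Q_w = V/θ_c = 29.60/6.08 = 4.868 m³/d.

Q_w ≈ 4.87 m³/d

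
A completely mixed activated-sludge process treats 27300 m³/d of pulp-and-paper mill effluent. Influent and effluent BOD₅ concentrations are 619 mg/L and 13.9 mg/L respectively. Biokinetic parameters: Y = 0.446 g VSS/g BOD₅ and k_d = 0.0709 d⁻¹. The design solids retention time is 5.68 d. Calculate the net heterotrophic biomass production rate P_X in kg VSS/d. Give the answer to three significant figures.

Correct the yield for decay: Y_obs = Y/(1 + k_d θ_c) = 0.446 / (1 + 0.0709 × 5.68) = 0.446 / 1.403 = 0.3180.
Substrate removed = Q·(S₀ − S) = 27300 m³/d × (619 − 13.9) g/m³ = 1.65×10^7 g/d = 16519 kg/d.
Biomass produced: P_X = Y_obs·Q·ΔS = 0.3180 × 16519 ≈ 5252 kg VSS/d.

P_X ≈ 5250 kg VSS/d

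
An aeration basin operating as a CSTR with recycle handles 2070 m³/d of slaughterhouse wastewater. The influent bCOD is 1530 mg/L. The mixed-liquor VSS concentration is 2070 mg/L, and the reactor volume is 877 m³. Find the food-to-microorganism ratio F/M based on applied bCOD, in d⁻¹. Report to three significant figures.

F/M ≈ 1.74 d⁻¹

F/M = Q·S₀ / (V·X) = 2070 × 1530 / (877.0 × 2070) = 1.745 g bCOD·(g VSS·d)⁻¹.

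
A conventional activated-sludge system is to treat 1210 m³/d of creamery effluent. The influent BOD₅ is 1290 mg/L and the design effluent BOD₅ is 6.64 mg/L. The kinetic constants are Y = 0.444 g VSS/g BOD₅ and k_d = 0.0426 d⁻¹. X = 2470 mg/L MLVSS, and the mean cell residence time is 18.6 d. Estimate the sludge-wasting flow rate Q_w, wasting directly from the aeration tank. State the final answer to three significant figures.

Q_w ≈ 156 m³/d

Steady-state biomass mass balance: V·X·(1 + k_d·θ_c) = Y·Q·(S₀ − S)·θ_c, so V = 0.444 × 1210 × (1290 − 6.64) × 18.6 / [2470 × (1 + 0.0426 × 18.6)] = 1.28×10^7 / 4427 = 2897 m³.
With mixed-liquor wasting, θ_c = V/Q_w, so Q_w = V/θ_c = 2897/18.6 = 155.7 m³/d.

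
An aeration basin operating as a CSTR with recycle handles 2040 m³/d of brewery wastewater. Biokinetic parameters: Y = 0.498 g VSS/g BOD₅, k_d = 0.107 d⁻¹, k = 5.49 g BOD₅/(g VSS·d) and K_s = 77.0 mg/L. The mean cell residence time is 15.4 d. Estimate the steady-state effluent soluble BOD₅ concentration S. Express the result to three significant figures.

S ≈ 5.17 mg/L

From the Monod/SRT balance for a CMAS, S = K_s·(1+k_d θ_c)/[θ_c·(Y k − k_d) − 1] = 77.0 × (1 + 0.107 × 15.4) / [15.4 × (0.498 × 5.49 − 0.107) − 1] = 203.9 / 39.46 = 5.167 mg/L.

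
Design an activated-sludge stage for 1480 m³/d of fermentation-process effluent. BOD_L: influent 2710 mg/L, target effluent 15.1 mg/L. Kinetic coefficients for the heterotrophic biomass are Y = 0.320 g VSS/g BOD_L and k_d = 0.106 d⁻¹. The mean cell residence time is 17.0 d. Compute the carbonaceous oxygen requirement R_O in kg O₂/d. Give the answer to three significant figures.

The observed yield is Y_obs = Y/(1 + k_d·θ_c) = 0.320 / (1 + 0.106 × 17.0) = 0.320 / 2.802 = 0.1142 g VSS per g BOD_L removed.
ΔS = 2710 − 15.1 = 2695 mg/L, so the substrate removal rate is 1480 × 2695/1000 = 3988 kg BOD_L/d.
Biomass synthesised: P_X = Y_obs × 3988 = 455.5 kg VSS/d.
R_O = Q·ΔS − 1.42 P_X = 3988 − 646.8 = 3342 kg O₂/d.

R_O ≈ 3340 kg O₂/d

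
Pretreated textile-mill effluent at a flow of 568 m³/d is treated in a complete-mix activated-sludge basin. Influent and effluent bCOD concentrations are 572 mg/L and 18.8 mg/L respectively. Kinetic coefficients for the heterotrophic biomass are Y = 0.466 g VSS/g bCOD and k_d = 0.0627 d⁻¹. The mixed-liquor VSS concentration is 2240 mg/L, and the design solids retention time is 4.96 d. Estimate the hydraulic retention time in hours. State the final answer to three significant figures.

τ ≈ 10.4 h

From the SRT design equation V = Y Q (S₀−S) θ_c / [X (1 + k_d θ_c)] = 0.466 × 568 × (572 − 18.8) × 4.96 / [2240 × (1 + 0.0627 × 4.96)] = 7.26×10^5 / 2937 = 247.3 m³.
Hydraulic retention time τ = V/Q = 247.3 / 568 = 0.4354 d = 10.45 h.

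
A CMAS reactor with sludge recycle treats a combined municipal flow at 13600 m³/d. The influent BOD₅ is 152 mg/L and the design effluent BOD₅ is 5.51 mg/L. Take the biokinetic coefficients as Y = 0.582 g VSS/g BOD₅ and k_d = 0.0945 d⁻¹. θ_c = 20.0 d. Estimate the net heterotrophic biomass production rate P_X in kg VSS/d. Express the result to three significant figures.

P_X ≈ 401 kg VSS/d

Y_obs = Y / (1 + k_d θ_c) = 0.582 / (1 + 0.0945 × 20.0) = 0.582 / 2.890 = 0.2014.
Mass of BOD₅ removed per day: Q(S₀ − S) = 13600 × 146.5 g/m³ = 1992 kg/d.
So the net sludge growth is P_X = 0.2014 × 1992 = 401.2 kg VSS/d.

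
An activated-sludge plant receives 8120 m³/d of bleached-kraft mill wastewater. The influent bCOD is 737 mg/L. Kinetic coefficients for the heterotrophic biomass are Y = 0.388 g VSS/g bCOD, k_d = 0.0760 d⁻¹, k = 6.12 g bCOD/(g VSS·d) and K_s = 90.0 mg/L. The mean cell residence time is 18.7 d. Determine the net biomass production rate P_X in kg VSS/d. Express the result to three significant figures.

Effluent substrate depends only on kinetics and SRT: S = K_s(1 + k_d θ_c) / [θ_c(Yk − k_d) − 1] = 90.0 × (1 + 0.0760 × 18.7) / [18.7 × (0.388 × 6.12 − 0.0760) − 1] = 217.9 / 41.98 = 5.190 mg/L.
The observed yield is Y_obs = Y/(1 + k_d·θ_c) = 0.388 / (1 + 0.0760 × 18.7) = 0.388 / 2.421 = 0.1603 g VSS per g bCOD removed.
Substrate removed = Q·(S₀ − S) = 8120 m³/d × (737 − 5.19) g/m³ = 5.94×10^6 g/d = 5942 kg/d.
P_X = Y_obs · Q(S₀ − S) = 0.1603 × 5942 = 952.3 kg VSS/d.

P_X ≈ 952 kg VSS/d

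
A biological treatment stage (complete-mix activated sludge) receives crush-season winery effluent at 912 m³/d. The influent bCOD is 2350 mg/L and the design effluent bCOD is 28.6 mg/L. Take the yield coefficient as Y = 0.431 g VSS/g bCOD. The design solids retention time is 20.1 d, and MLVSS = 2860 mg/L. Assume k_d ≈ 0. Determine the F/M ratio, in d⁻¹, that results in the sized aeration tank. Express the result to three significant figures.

V·X = Y·Q·ΔS·θ_c gives V = 0.431 × 912 × (2350 − 28.6) × 20.1 / 2860 = 6413 m³.
Food-to-microorganism ratio F/M = Q S₀ / (V X) = 912 × 2350 / (6413 × 2860) = 0.1169 d⁻¹.

F/M ≈ 0.117 d⁻¹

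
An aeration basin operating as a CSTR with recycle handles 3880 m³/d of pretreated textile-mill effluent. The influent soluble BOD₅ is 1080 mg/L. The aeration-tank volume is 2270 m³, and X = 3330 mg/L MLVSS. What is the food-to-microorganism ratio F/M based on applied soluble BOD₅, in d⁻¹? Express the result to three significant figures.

F/M = applied load / biomass = Q·S₀/(V·X) = 3880 × 1080 / (2270 × 3330) = 0.5544 d⁻¹.

F/M ≈ 0.554 d⁻¹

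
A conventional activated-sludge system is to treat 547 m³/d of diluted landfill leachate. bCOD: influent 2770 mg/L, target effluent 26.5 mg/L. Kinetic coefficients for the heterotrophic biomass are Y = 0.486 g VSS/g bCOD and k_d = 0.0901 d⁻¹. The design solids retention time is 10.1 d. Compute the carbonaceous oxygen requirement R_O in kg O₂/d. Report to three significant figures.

R_O ≈ 958 kg O₂/d

Y_obs = Y / (1 + k_d θ_c) = 0.486 / (1 + 0.0901 × 10.1) = 0.486 / 1.910 = 0.2544.
Q·(S₀ − S) = 547 × (2770 − 26.5) × 10⁻³ = 1501 kg/d removed.
Biomass synthesised: P_X = Y_obs × 1501 = 381.9 kg VSS/d.
R_O = Q·(S₀ − S) − 1.42·P_X = 1501 − 1.42 × 381.9 = 958.5 kg O₂/d.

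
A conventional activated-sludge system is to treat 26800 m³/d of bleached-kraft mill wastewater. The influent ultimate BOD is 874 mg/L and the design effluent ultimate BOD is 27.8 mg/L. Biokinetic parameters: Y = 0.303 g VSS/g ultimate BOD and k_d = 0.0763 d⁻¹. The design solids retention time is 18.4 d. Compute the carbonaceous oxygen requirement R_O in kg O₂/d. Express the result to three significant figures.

Correct the yield for decay: Y_obs = Y/(1 + k_d θ_c) = 0.303 / (1 + 0.0763 × 18.4) = 0.303 / 2.404 = 0.1260.
Substrate removed = Q·(S₀ − S) = 26800 m³/d × (874 − 27.8) g/m³ = 2.27×10^7 g/d = 22678 kg/d.
Biomass synthesised: P_X = Y_obs × 22678 = 2858 kg VSS/d.
R_O = Q·(S₀ − S) − 1.42·P_X = 22678 − 1.42 × 2858 = 18619 kg O₂/d.

R_O ≈ 18600 kg O₂/d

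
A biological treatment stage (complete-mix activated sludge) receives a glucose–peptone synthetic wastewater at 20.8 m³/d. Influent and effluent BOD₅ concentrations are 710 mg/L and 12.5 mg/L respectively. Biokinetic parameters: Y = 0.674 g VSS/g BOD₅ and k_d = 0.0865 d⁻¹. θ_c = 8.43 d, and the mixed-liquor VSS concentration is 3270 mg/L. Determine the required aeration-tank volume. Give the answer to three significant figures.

V ≈ 14.6 m³

From the SRT design equation V = Y Q (S₀−S) θ_c / [X (1 + k_d θ_c)] = 0.674 × 20.8 × (710 − 12.5) × 8.43 / [3270 × (1 + 0.0865 × 8.43)] = 8.24×10^4 / 5654 = 14.58 m³.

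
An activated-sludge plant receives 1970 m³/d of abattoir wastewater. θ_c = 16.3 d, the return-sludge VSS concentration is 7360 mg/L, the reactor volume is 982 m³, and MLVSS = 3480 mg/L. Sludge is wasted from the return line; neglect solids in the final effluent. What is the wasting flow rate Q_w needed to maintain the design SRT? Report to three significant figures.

Wasting from the return line (neglecting effluent solids): Q_w = V·X / (θ_c·X_r) = 982.0 × 3480 / (16.3 × 7360) = 28.49 m³/d.

Q_w ≈ 28.5 m³/d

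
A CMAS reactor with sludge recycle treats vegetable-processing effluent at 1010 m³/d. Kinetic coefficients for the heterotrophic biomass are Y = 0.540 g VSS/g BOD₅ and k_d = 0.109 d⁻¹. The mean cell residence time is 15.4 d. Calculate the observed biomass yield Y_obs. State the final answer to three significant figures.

Correct the yield for decay: Y_obs = Y/(1 + k_d θ_c) = 0.540 / (1 + 0.109 × 15.4) = 0.540 / 2.679 = 0.2016.

Y_obs ≈ 0.202 g VSS/g BOD₅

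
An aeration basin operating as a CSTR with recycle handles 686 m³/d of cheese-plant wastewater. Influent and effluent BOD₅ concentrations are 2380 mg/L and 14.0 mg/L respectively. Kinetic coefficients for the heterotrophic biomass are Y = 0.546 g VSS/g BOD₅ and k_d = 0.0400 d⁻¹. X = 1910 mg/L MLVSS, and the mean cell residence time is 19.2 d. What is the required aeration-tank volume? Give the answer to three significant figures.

Rearranging the biomass balance for a CMAS with decay, V = Y·Q·ΔS·θ_c / [X·(1+k_d θ_c)] = 0.546 × 686 × (2380 − 14.0) × 19.2 / [1910 × (1 + 0.0400 × 19.2)] = 1.7×10^7 / 3377 = 5039 m³.

V ≈ 5040 m³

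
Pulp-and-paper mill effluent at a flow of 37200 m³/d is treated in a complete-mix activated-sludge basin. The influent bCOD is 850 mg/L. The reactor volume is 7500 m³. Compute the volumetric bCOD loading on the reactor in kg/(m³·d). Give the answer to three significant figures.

L_v = Q S₀ / V = 37200 × 850 × 10⁻³ / 7500 = 4.216 kg/(m³·d).

L_v ≈ 4.22 kg bCOD/(m³·d)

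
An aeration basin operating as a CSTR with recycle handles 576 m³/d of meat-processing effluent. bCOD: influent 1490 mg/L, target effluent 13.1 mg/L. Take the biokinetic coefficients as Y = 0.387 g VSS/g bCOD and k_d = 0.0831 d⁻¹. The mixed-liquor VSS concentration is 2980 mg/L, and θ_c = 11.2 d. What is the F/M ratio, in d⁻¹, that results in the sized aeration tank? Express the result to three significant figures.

Steady-state biomass mass balance: V·X·(1 + k_d·θ_c) = Y·Q·(S₀ − S)·θ_c, so V = 0.387 × 576 × (1490 − 13.1) × 11.2 / [2980 × (1 + 0.0831 × 11.2)] = 3.69×10^6 / 5754 = 640.9 m³.
Food-to-microorganism ratio F/M = Q S₀ / (V X) = 576 × 1490 / (640.9 × 2980) = 0.4494 d⁻¹.

F/M ≈ 0.449 d⁻¹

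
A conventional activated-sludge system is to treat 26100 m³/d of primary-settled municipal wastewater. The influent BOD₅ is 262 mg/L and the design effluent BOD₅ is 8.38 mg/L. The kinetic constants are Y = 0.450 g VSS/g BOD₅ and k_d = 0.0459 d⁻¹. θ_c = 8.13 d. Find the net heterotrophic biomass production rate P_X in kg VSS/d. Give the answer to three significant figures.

P_X ≈ 2170 kg VSS/d

Observed yield with endogenous decay: Y_obs = Y / (1 + k_d·θ_c) = 0.450 / (1 + 0.0459 × 8.13) = 0.450 / 1.373 = 0.3277 g VSS/g BOD₅.
ΔS = 262 − 8.38 = 253.6 mg/L, so the substrate removal rate is 26100 × 253.6/1000 = 6619 kg BOD₅/d.
Net biomass production P_X = Y_obs × Q·(S₀ − S) = 0.3277 × 6619 = 2169 kg VSS/d.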